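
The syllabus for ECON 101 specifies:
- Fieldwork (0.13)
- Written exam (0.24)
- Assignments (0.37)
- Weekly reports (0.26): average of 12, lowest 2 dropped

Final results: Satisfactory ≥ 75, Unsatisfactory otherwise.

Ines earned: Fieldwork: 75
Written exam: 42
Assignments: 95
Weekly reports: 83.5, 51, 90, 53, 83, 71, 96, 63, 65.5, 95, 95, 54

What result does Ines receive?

Satisfactory

Weekly reports: drop 51, 53 → average of remaining 10 = 796/10 = 79.6
Weighted total:
  Fieldwork 75 × 0.13 = 9.75
  Written exam 42 × 0.24 = 10.08
  Assignments 95 × 0.37 = 35.15
  Weekly reports 79.6 × 0.26 = 20.696
Sum = 75.676
75.676 ≥ 75 → Satisfactory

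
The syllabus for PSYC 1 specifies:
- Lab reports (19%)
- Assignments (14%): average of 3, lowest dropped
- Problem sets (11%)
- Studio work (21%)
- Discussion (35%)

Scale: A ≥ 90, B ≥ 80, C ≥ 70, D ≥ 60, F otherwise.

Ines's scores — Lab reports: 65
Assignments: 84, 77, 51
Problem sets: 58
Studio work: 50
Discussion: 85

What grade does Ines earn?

C

Assignments: drop 51 → average of remaining 2 = 161/2 = 80.5
Weighted total:
  Lab reports 65 × 0.19 = 12.35
  Assignments 80.5 × 0.14 = 11.27
  Problem sets 58 × 0.11 = 6.38
  Studio work 50 × 0.21 = 10.5
  Discussion 85 × 0.35 = 29.75
Sum = 70.25
70.25 is ≥ 70 and < 80 → C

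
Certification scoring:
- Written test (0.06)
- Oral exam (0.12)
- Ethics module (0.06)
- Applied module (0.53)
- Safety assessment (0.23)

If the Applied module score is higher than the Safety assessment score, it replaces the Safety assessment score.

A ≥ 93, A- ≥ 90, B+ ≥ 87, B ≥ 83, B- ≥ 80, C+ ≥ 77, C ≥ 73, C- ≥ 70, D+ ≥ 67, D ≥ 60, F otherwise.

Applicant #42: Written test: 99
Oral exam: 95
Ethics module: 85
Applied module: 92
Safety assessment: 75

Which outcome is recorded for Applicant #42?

Applied module (92) > Safety assessment (75), so Safety assessment counts as 92.
Weighted total:
  Written test 99 × 0.06 = 5.94
  Oral exam 95 × 0.12 = 11.4
  Ethics module 85 × 0.06 = 5.1
  Applied module 92 × 0.53 = 48.76
  Safety assessment 92 × 0.23 = 21.16
Sum = 92.36
92.36 is ≥ 90 and < 93 → A-

A-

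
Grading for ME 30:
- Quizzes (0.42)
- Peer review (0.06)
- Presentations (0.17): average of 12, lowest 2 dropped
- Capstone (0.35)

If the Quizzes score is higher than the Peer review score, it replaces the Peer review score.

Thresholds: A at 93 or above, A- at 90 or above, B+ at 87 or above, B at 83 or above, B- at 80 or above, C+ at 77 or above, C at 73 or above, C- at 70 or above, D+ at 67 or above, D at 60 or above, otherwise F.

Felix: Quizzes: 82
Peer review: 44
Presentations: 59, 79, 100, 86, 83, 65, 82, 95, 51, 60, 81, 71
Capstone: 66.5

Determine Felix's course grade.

Presentations: drop 51, 59 → average of remaining 10 = 802/10 = 80.2
Quizzes (82) > Peer review (44), so Peer review counts as 82.
Weighted total:
  Quizzes 82 × 0.42 = 34.44
  Peer review 82 × 0.06 = 4.92
  Presentations 80.2 × 0.17 = 13.634
  Capstone 66.5 × 0.35 = 23.275
Sum = 76.269
76.269 is ≥ 73 and < 77 → C

C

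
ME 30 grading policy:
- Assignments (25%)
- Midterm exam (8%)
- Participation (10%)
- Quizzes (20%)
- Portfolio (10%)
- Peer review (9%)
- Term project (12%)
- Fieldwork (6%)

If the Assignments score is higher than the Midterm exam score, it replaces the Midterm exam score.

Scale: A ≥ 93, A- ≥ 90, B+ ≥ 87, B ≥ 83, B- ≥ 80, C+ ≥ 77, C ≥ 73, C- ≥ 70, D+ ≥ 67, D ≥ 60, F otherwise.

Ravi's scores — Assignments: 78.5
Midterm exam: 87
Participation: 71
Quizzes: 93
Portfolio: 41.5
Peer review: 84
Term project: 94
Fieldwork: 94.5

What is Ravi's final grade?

B-

Assignments (78.5) ≤ Midterm exam (87), so Midterm exam stays at 87.
Weighted total:
  Assignments 78.5 × 0.25 = 19.625
  Midterm exam 87 × 0.08 = 6.96
  Participation 71 × 0.1 = 7.1
  Quizzes 93 × 0.2 = 18.6
  Portfolio 41.5 × 0.1 = 4.15
  Peer review 84 × 0.09 = 7.56
  Term project 94 × 0.12 = 11.28
  Fieldwork 94.5 × 0.06 = 5.67
Sum = 80.945
80.945 is ≥ 80 and < 83 → B-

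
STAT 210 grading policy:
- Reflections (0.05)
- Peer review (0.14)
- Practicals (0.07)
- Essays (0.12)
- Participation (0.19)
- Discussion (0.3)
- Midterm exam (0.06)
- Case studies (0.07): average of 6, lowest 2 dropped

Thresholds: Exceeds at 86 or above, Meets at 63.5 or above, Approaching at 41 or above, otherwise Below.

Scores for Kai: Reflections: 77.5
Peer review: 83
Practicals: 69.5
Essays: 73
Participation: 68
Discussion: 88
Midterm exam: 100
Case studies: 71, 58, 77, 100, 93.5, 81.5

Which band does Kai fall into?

Meets

Case studies: drop 58, 71 → average of remaining 4 = 352/4 = 88
Weighted total:
  Reflections 77.5 × 0.05 = 3.875
  Peer review 83 × 0.14 = 11.62
  Practicals 69.5 × 0.07 = 4.865
  Essays 73 × 0.12 = 8.76
  Participation 68 × 0.19 = 12.92
  Discussion 88 × 0.3 = 26.4
  Midterm exam 100 × 0.06 = 6
  Case studies 88 × 0.07 = 6.16
Sum = 80.6
80.6 is ≥ 63.5 and < 86 → Meets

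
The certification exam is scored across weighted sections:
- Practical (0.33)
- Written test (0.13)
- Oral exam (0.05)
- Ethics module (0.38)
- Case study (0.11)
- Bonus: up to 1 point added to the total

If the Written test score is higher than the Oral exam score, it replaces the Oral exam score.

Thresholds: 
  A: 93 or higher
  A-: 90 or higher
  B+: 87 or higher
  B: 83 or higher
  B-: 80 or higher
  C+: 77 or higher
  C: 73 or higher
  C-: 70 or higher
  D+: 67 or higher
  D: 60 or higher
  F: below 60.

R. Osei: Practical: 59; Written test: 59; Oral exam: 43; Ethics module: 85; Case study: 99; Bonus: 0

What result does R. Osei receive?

Written test (59) > Oral exam (43), so Oral exam counts as 59.
Weighted total:
  Practical 59 × 0.33 = 19.47
  Written test 59 × 0.13 = 7.67
  Oral exam 59 × 0.05 = 2.95
  Ethics module 85 × 0.38 = 32.3
  Case study 99 × 0.11 = 10.89
Sum = 73.28
Bonus: 73.28 + 0 = 73.28
73.28 is ≥ 73 and < 77 → C

C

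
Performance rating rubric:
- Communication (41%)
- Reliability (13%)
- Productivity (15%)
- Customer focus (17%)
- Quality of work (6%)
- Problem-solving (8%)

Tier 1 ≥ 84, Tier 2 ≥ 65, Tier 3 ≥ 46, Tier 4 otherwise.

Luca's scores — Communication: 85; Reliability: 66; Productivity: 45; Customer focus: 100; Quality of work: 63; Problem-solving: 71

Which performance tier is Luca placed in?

Tier 2

Weighted total:
  Communication 85 × 0.41 = 34.85
  Reliability 66 × 0.13 = 8.58
  Productivity 45 × 0.15 = 6.75
  Customer focus 100 × 0.17 = 17
  Quality of work 63 × 0.06 = 3.78
  Problem-solving 71 × 0.08 = 5.68
Sum = 76.64
76.64 is ≥ 65 and < 84 → Tier 2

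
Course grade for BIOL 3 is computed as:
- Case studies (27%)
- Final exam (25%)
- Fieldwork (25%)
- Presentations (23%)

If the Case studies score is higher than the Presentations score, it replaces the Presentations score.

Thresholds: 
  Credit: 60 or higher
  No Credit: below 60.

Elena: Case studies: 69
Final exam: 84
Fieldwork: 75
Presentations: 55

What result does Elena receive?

Credit

Case studies (69) > Presentations (55), so Presentations counts as 69.
Weighted total:
  Case studies 69 × 0.27 = 18.63
  Final exam 84 × 0.25 = 21
  Fieldwork 75 × 0.25 = 18.75
  Presentations 69 × 0.23 = 15.87
Sum = 74.25
74.25 ≥ 60 → Credit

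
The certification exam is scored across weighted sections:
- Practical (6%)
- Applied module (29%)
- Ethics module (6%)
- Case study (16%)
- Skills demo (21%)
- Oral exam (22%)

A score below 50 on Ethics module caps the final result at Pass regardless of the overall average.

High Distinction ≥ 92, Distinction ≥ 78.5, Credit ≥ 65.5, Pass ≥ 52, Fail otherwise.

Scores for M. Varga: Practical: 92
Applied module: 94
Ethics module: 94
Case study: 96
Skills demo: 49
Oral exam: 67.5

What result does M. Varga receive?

Ethics module score 94 ≥ 50: minimum met.
Weighted total:
  Practical 92 × 0.06 = 5.52
  Applied module 94 × 0.29 = 27.26
  Ethics module 94 × 0.06 = 5.64
  Case study 96 × 0.16 = 15.36
  Skills demo 49 × 0.21 = 10.29
  Oral exam 67.5 × 0.22 = 14.85
Sum = 78.92
78.92 is ≥ 78.5 and < 92 → Distinction

Distinction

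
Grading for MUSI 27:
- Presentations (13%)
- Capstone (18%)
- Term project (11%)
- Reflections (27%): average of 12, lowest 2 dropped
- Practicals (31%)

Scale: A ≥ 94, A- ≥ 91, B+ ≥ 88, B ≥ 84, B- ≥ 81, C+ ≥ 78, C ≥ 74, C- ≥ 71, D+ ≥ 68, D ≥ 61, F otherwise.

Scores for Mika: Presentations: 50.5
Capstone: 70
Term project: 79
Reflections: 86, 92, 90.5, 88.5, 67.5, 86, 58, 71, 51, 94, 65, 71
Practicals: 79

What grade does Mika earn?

C

Reflections: drop 51, 58 → average of remaining 10 = 811.5/10 = 81.15
Weighted total:
  Presentations 50.5 × 0.13 = 6.565
  Capstone 70 × 0.18 = 12.6
  Term project 79 × 0.11 = 8.69
  Reflections 81.15 × 0.27 = 21.9105
  Practicals 79 × 0.31 = 24.49
Sum = 74.2555
74.2555 is ≥ 74 and < 78 → C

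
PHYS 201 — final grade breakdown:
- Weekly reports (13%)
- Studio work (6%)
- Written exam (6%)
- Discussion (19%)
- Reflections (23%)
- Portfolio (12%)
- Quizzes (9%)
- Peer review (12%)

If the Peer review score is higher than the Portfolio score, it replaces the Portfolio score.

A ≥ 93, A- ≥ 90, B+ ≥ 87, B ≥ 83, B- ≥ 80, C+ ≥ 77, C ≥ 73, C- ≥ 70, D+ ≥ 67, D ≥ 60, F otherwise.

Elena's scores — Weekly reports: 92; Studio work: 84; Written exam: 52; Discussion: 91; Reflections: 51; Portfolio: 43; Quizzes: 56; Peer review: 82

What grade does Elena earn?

C

Peer review (82) > Portfolio (43), so Portfolio counts as 82.
Weighted total:
  Weekly reports 92 × 0.13 = 11.96
  Studio work 84 × 0.06 = 5.04
  Written exam 52 × 0.06 = 3.12
  Discussion 91 × 0.19 = 17.29
  Reflections 51 × 0.23 = 11.73
  Portfolio 82 × 0.12 = 9.84
  Quizzes 56 × 0.09 = 5.04
  Peer review 82 × 0.12 = 9.84
Sum = 73.86
73.86 is ≥ 73 and < 77 → C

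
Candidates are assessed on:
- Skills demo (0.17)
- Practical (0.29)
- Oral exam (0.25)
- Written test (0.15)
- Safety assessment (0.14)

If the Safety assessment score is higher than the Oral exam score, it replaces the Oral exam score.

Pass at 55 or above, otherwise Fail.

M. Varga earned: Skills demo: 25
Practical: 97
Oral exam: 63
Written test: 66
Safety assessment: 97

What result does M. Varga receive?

Safety assessment (97) > Oral exam (63), so Oral exam counts as 97.
Weighted total:
  Skills demo 25 × 0.17 = 4.25
  Practical 97 × 0.29 = 28.13
  Oral exam 97 × 0.25 = 24.25
  Written test 66 × 0.15 = 9.9
  Safety assessment 97 × 0.14 = 13.58
Sum = 80.11
80.11 ≥ 55 → Pass

Pass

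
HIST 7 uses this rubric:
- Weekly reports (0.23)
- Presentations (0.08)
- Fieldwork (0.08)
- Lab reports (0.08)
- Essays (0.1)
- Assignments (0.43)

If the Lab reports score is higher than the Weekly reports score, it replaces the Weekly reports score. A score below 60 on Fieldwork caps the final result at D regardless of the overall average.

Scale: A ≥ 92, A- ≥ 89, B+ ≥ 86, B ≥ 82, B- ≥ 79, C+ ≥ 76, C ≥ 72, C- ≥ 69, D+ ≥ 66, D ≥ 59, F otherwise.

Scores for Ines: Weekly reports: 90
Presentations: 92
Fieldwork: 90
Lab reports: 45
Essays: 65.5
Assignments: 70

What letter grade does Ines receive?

Lab reports (45) ≤ Weekly reports (90), so Weekly reports stays at 90.
Fieldwork score 90 ≥ 60: minimum met.
Weighted total:
  Weekly reports 90 × 0.23 = 20.7
  Presentations 92 × 0.08 = 7.36
  Fieldwork 90 × 0.08 = 7.2
  Lab reports 45 × 0.08 = 3.6
  Essays 65.5 × 0.1 = 6.55
  Assignments 70 × 0.43 = 30.1
Sum = 75.51
75.51 is ≥ 72 and < 76 → C

C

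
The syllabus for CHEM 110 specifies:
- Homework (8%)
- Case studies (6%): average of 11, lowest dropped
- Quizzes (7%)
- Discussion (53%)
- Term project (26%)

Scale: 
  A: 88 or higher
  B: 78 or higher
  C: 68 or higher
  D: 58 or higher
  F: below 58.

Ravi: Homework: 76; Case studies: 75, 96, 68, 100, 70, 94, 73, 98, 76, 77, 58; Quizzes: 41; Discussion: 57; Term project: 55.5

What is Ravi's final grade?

D

Case studies: drop 58 → average of remaining 10 = 827/10 = 82.7
Weighted total:
  Homework 76 × 0.08 = 6.08
  Case studies 82.7 × 0.06 = 4.962
  Quizzes 41 × 0.07 = 2.87
  Discussion 57 × 0.53 = 30.21
  Term project 55.5 × 0.26 = 14.43
Sum = 58.552
58.552 is ≥ 58 and < 68 → D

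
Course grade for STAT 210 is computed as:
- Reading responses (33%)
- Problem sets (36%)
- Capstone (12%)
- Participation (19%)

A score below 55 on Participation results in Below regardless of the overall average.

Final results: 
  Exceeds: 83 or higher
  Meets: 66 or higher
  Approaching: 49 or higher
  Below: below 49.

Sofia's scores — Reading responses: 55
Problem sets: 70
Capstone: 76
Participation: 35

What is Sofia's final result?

Below

Participation score 35 < 55: minimum not met.
Weighted total:
  Reading responses 55 × 0.33 = 18.15
  Problem sets 70 × 0.36 = 25.2
  Capstone 76 × 0.12 = 9.12
  Participation 35 × 0.19 = 6.65
Sum = 59.12
Because the Participation minimum was not met, the result is Below.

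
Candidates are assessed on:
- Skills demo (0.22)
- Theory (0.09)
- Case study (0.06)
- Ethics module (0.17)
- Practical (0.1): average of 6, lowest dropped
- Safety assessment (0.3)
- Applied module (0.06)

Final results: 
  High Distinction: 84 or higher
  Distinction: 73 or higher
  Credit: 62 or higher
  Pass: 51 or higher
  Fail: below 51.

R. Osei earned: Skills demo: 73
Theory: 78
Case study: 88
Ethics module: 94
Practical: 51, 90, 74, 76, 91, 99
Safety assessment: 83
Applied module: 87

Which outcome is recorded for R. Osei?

Practical: drop 51 → average of remaining 5 = 430/5 = 86
Weighted total:
  Skills demo 73 × 0.22 = 16.06
  Theory 78 × 0.09 = 7.02
  Case study 88 × 0.06 = 5.28
  Ethics module 94 × 0.17 = 15.98
  Practical 86 × 0.1 = 8.6
  Safety assessment 83 × 0.3 = 24.9
  Applied module 87 × 0.06 = 5.22
Sum = 83.06
83.06 is ≥ 73 and < 84 → Distinction

Distinction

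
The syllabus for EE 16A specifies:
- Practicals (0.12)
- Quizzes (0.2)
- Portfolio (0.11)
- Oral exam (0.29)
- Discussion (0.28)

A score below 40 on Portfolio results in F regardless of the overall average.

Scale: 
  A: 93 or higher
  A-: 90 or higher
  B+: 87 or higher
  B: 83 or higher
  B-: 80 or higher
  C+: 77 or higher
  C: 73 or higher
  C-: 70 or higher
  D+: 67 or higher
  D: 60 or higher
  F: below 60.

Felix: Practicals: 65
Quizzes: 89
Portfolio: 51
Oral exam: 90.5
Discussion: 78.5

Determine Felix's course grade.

Portfolio score 51 ≥ 40: minimum met.
Weighted total:
  Practicals 65 × 0.12 = 7.8
  Quizzes 89 × 0.2 = 17.8
  Portfolio 51 × 0.11 = 5.61
  Oral exam 90.5 × 0.29 = 26.245
  Discussion 78.5 × 0.28 = 21.98
Sum = 79.435
79.435 is ≥ 77 and < 80 → C+

C+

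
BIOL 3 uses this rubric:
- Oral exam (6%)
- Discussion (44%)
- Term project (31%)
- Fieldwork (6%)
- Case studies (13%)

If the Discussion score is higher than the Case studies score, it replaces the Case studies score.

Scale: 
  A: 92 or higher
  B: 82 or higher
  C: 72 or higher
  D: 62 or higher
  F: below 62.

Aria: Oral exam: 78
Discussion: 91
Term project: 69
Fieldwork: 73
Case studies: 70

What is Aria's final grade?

Discussion (91) > Case studies (70), so Case studies counts as 91.
Weighted total:
  Oral exam 78 × 0.06 = 4.68
  Discussion 91 × 0.44 = 40.04
  Term project 69 × 0.31 = 21.39
  Fieldwork 73 × 0.06 = 4.38
  Case studies 91 × 0.13 = 11.83
Sum = 82.32
82.32 is ≥ 82 and < 92 → B

B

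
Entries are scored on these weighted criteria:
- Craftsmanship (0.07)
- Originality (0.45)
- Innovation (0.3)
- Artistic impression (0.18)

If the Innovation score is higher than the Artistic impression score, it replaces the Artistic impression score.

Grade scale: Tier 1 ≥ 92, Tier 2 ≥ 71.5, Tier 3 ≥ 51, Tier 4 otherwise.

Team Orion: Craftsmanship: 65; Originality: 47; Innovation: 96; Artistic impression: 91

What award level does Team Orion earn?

Tier 2

Innovation (96) > Artistic impression (91), so Artistic impression counts as 96.
Weighted total:
  Craftsmanship 65 × 0.07 = 4.55
  Originality 47 × 0.45 = 21.15
  Innovation 96 × 0.3 = 28.8
  Artistic impression 96 × 0.18 = 17.28
Sum = 71.78
71.78 is ≥ 71.5 and < 92 → Tier 2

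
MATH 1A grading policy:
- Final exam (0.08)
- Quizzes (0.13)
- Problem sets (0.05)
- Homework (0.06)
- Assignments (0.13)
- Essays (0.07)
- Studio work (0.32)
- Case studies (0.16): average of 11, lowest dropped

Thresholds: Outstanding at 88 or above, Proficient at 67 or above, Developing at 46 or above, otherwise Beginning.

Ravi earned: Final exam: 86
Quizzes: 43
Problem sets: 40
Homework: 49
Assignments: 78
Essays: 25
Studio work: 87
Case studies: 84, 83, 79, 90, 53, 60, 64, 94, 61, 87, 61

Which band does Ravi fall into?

Case studies: drop 53 → average of remaining 10 = 763/10 = 76.3
Weighted total:
  Final exam 86 × 0.08 = 6.88
  Quizzes 43 × 0.13 = 5.59
  Problem sets 40 × 0.05 = 2
  Homework 49 × 0.06 = 2.94
  Assignments 78 × 0.13 = 10.14
  Essays 25 × 0.07 = 1.75
  Studio work 87 × 0.32 = 27.84
  Case studies 76.3 × 0.16 = 12.208
Sum = 69.348
69.348 is ≥ 67 and < 88 → Proficient

Proficient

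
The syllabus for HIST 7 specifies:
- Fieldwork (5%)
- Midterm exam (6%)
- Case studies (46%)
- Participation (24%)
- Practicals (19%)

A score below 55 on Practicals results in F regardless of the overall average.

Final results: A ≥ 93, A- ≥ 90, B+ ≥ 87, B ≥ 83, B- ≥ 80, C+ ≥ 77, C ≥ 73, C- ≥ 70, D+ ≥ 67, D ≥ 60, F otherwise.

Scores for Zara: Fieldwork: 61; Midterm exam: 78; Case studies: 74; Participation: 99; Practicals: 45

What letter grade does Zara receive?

F

Practicals score 45 < 55: minimum not met.
Weighted total:
  Fieldwork 61 × 0.05 = 3.05
  Midterm exam 78 × 0.06 = 4.68
  Case studies 74 × 0.46 = 34.04
  Participation 99 × 0.24 = 23.76
  Practicals 45 × 0.19 = 8.55
Sum = 74.08
Because the Practicals minimum was not met, the result is F.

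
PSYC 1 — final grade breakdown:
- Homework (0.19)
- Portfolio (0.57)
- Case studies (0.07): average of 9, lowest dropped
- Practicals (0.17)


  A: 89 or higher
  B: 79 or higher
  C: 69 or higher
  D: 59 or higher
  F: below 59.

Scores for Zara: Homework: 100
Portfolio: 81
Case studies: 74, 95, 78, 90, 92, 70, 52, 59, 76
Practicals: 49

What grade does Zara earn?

Case studies: drop 52 → average of remaining 8 = 634/8 = 79.25
Weighted total:
  Homework 100 × 0.19 = 19
  Portfolio 81 × 0.57 = 46.17
  Case studies 79.25 × 0.07 = 5.5475
  Practicals 49 × 0.17 = 8.33
Sum = 79.0475
79.0475 is ≥ 79 and < 89 → B

B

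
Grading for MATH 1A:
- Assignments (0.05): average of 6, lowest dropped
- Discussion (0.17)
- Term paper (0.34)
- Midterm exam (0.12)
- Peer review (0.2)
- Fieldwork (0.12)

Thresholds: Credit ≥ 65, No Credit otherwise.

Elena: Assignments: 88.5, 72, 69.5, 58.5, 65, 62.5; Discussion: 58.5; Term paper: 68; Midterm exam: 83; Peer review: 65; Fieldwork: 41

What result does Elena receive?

Assignments: drop 58.5 → average of remaining 5 = 357.5/5 = 71.5
Weighted total:
  Assignments 71.5 × 0.05 = 3.575
  Discussion 58.5 × 0.17 = 9.945
  Term paper 68 × 0.34 = 23.12
  Midterm exam 83 × 0.12 = 9.96
  Peer review 65 × 0.2 = 13
  Fieldwork 41 × 0.12 = 4.92
Sum = 64.52
64.52 < 65 → No Credit

No Credit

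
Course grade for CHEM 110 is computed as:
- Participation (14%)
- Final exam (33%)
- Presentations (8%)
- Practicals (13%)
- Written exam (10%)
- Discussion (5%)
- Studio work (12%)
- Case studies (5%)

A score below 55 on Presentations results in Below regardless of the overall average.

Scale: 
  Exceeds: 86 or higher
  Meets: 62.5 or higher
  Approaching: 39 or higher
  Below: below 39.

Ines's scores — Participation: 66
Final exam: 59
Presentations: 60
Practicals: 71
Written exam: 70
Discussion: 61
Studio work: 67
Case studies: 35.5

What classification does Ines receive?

Meets

Presentations score 60 ≥ 55: minimum met.
Weighted total:
  Participation 66 × 0.14 = 9.24
  Final exam 59 × 0.33 = 19.47
  Presentations 60 × 0.08 = 4.8
  Practicals 71 × 0.13 = 9.23
  Written exam 70 × 0.1 = 7
  Discussion 61 × 0.05 = 3.05
  Studio work 67 × 0.12 = 8.04
  Case studies 35.5 × 0.05 = 1.775
Sum = 62.605
62.605 is ≥ 62.5 and < 86 → Meets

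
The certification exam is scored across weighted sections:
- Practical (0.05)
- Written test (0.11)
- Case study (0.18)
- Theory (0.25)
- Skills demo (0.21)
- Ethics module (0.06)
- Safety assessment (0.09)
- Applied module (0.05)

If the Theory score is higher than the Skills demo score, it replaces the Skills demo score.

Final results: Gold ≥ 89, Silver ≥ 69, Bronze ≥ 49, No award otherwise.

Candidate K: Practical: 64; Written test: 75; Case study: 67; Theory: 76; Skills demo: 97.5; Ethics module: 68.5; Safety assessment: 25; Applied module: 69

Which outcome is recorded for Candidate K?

Silver

Theory (76) ≤ Skills demo (97.5), so Skills demo stays at 97.5.
Weighted total:
  Practical 64 × 0.05 = 3.2
  Written test 75 × 0.11 = 8.25
  Case study 67 × 0.18 = 12.06
  Theory 76 × 0.25 = 19
  Skills demo 97.5 × 0.21 = 20.475
  Ethics module 68.5 × 0.06 = 4.11
  Safety assessment 25 × 0.09 = 2.25
  Applied module 69 × 0.05 = 3.45
Sum = 72.795
72.795 is ≥ 69 and < 89 → Silver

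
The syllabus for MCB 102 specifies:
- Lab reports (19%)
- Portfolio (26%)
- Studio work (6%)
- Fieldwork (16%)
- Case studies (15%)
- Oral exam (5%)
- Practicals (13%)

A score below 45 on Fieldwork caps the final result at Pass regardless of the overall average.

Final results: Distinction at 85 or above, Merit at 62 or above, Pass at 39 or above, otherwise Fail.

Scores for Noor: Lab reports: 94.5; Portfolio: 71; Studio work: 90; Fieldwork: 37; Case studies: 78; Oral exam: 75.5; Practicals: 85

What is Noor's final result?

Pass

Fieldwork score 37 < 45: minimum not met.
Weighted total:
  Lab reports 94.5 × 0.19 = 17.955
  Portfolio 71 × 0.26 = 18.46
  Studio work 90 × 0.06 = 5.4
  Fieldwork 37 × 0.16 = 5.92
  Case studies 78 × 0.15 = 11.7
  Oral exam 75.5 × 0.05 = 3.775
  Practicals 85 × 0.13 = 11.05
Sum = 74.26
74.26 would be Merit; cap at Pass applies → Pass.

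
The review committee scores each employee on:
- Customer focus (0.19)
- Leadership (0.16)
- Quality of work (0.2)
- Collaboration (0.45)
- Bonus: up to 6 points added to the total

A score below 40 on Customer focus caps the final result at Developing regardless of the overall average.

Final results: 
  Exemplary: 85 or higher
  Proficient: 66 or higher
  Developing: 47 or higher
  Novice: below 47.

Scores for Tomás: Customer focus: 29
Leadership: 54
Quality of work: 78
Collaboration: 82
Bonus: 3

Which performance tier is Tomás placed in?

Customer focus score 29 < 40: minimum not met.
Weighted total:
  Customer focus 29 × 0.19 = 5.51
  Leadership 54 × 0.16 = 8.64
  Quality of work 78 × 0.2 = 15.6
  Collaboration 82 × 0.45 = 36.9
Sum = 66.65
Bonus: 66.65 + 3 = 69.65
69.65 would be Proficient; cap at Developing applies → Developing.

Developing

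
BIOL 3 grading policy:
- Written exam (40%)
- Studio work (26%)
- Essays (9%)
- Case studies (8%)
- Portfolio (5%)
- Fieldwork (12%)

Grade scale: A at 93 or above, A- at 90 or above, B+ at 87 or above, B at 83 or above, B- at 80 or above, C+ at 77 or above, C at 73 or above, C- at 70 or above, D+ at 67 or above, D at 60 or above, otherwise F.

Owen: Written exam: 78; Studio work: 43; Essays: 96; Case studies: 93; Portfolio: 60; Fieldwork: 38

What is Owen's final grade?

Weighted total:
  Written exam 78 × 0.4 = 31.2
  Studio work 43 × 0.26 = 11.18
  Essays 96 × 0.09 = 8.64
  Case studies 93 × 0.08 = 7.44
  Portfolio 60 × 0.05 = 3
  Fieldwork 38 × 0.12 = 4.56
Sum = 66.02
66.02 is ≥ 60 and < 67 → D

D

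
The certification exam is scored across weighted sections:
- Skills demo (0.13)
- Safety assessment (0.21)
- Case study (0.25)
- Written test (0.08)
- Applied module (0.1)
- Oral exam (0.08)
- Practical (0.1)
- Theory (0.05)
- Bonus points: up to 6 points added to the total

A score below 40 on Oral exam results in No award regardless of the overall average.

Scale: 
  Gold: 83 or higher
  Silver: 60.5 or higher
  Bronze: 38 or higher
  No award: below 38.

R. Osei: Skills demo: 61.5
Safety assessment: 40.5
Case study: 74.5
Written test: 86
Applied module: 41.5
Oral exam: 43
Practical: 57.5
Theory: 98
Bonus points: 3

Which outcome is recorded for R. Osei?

Oral exam score 43 ≥ 40: minimum met.
Weighted total:
  Skills demo 61.5 × 0.13 = 7.995
  Safety assessment 40.5 × 0.21 = 8.505
  Case study 74.5 × 0.25 = 18.625
  Written test 86 × 0.08 = 6.88
  Applied module 41.5 × 0.1 = 4.15
  Oral exam 43 × 0.08 = 3.44
  Practical 57.5 × 0.1 = 5.75
  Theory 98 × 0.05 = 4.9
Sum = 60.245
Bonus points: 60.245 + 3 = 63.245
63.245 is ≥ 60.5 and < 83 → Silver

Silver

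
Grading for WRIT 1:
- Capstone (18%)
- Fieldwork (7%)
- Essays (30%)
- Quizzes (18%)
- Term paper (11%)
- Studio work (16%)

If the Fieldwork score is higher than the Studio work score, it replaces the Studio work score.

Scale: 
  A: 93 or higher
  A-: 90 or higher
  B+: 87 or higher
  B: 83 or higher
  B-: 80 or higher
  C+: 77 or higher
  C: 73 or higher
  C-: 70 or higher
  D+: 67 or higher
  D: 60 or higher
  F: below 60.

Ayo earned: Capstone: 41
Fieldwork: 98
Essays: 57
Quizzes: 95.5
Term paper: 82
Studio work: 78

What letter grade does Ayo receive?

Fieldwork (98) > Studio work (78), so Studio work counts as 98.
Weighted total:
  Capstone 41 × 0.18 = 7.38
  Fieldwork 98 × 0.07 = 6.86
  Essays 57 × 0.3 = 17.1
  Quizzes 95.5 × 0.18 = 17.19
  Term paper 82 × 0.11 = 9.02
  Studio work 98 × 0.16 = 15.68
Sum = 73.23
73.23 is ≥ 73 and < 77 → C

C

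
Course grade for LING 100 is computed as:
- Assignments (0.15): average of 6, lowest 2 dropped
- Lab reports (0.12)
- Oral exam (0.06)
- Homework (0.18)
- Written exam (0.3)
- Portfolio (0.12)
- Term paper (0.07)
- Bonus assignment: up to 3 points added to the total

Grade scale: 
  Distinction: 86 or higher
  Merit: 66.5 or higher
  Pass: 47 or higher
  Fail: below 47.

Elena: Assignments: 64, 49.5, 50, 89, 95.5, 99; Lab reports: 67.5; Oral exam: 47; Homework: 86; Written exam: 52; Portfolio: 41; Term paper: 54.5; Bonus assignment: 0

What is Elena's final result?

Assignments: drop 49.5, 50 → average of remaining 4 = 347.5/4 = 86.875
Weighted total:
  Assignments 86.875 × 0.15 = 13.03125
  Lab reports 67.5 × 0.12 = 8.1
  Oral exam 47 × 0.06 = 2.82
  Homework 86 × 0.18 = 15.48
  Written exam 52 × 0.3 = 15.6
  Portfolio 41 × 0.12 = 4.92
  Term paper 54.5 × 0.07 = 3.815
Sum = 63.76625
Bonus assignment: 63.76625 + 0 = 63.76625
63.76625 is ≥ 47 and < 66.5 → Pass

Pass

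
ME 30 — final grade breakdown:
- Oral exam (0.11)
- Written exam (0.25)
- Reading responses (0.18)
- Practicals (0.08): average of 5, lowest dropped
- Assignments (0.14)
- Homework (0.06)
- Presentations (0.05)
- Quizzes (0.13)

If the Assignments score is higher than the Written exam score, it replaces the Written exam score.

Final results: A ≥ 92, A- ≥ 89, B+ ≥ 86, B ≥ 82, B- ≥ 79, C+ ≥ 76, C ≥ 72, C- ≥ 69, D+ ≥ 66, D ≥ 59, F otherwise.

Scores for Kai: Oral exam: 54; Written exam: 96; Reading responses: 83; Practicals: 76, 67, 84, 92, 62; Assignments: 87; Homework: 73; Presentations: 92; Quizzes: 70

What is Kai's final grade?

Practicals: drop 62 → average of remaining 4 = 319/4 = 79.75
Assignments (87) ≤ Written exam (96), so Written exam stays at 96.
Weighted total:
  Oral exam 54 × 0.11 = 5.94
  Written exam 96 × 0.25 = 24
  Reading responses 83 × 0.18 = 14.94
  Practicals 79.75 × 0.08 = 6.38
  Assignments 87 × 0.14 = 12.18
  Homework 73 × 0.06 = 4.38
  Presentations 92 × 0.05 = 4.6
  Quizzes 70 × 0.13 = 9.1
Sum = 81.52
81.52 is ≥ 79 and < 82 → B-

B-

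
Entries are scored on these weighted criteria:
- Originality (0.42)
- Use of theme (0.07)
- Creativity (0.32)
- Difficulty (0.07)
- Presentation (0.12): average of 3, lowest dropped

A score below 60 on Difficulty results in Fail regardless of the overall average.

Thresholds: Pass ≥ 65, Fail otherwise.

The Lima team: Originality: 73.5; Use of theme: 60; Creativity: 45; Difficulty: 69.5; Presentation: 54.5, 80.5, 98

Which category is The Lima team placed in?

Presentation: drop 54.5 → average of remaining 2 = 178.5/2 = 89.25
Difficulty score 69.5 ≥ 60: minimum met.
Weighted total:
  Originality 73.5 × 0.42 = 30.87
  Use of theme 60 × 0.07 = 4.2
  Creativity 45 × 0.32 = 14.4
  Difficulty 69.5 × 0.07 = 4.865
  Presentation 89.25 × 0.12 = 10.71
Sum = 65.045
65.045 ≥ 65 → Pass

Pass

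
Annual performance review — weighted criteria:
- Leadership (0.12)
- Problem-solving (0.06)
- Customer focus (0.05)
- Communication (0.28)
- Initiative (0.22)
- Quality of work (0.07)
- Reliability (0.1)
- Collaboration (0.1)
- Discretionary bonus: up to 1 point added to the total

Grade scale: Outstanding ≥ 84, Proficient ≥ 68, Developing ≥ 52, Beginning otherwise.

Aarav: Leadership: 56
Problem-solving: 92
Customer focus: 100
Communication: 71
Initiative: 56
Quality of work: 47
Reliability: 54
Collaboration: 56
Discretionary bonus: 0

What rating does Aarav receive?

Weighted total:
  Leadership 56 × 0.12 = 6.72
  Problem-solving 92 × 0.06 = 5.52
  Customer focus 100 × 0.05 = 5
  Communication 71 × 0.28 = 19.88
  Initiative 56 × 0.22 = 12.32
  Quality of work 47 × 0.07 = 3.29
  Reliability 54 × 0.1 = 5.4
  Collaboration 56 × 0.1 = 5.6
Sum = 63.73
Discretionary bonus: 63.73 + 0 = 63.73
63.73 is ≥ 52 and < 68 → Developing

Developing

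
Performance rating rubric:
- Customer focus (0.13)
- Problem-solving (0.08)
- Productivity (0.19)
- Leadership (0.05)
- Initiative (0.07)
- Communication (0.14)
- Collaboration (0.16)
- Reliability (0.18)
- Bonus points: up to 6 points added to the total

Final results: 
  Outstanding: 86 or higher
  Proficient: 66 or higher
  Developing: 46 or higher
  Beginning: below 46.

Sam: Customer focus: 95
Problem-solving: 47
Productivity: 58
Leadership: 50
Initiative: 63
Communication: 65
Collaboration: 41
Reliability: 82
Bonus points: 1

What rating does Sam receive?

Developing

Weighted total:
  Customer focus 95 × 0.13 = 12.35
  Problem-solving 47 × 0.08 = 3.76
  Productivity 58 × 0.19 = 11.02
  Leadership 50 × 0.05 = 2.5
  Initiative 63 × 0.07 = 4.41
  Communication 65 × 0.14 = 9.1
  Collaboration 41 × 0.16 = 6.56
  Reliability 82 × 0.18 = 14.76
Sum = 64.46
Bonus points: 64.46 + 1 = 65.46
65.46 is ≥ 46 and < 66 → Developing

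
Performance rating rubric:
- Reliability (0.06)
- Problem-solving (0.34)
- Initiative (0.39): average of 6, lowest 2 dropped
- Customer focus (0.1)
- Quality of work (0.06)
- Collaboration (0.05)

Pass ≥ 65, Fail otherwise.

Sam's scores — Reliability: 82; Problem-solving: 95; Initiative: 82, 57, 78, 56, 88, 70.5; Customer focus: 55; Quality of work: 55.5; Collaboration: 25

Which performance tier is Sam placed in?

Initiative: drop 56, 57 → average of remaining 4 = 318.5/4 = 79.625
Weighted total:
  Reliability 82 × 0.06 = 4.92
  Problem-solving 95 × 0.34 = 32.3
  Initiative 79.625 × 0.39 = 31.05375
  Customer focus 55 × 0.1 = 5.5
  Quality of work 55.5 × 0.06 = 3.33
  Collaboration 25 × 0.05 = 1.25
Sum = 78.35375
78.35375 ≥ 65 → Pass

Pass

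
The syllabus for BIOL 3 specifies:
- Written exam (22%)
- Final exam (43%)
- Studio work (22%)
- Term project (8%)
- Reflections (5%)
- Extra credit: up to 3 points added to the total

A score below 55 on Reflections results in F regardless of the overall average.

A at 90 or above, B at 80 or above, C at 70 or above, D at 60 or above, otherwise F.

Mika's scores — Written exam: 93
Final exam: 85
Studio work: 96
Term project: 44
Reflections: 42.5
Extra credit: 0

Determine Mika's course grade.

Reflections score 42.5 < 55: minimum not met.
Weighted total:
  Written exam 93 × 0.22 = 20.46
  Final exam 85 × 0.43 = 36.55
  Studio work 96 × 0.22 = 21.12
  Term project 44 × 0.08 = 3.52
  Reflections 42.5 × 0.05 = 2.125
Sum = 83.775
Extra credit: 83.775 + 0 = 83.775
Because the Reflections minimum was not met, the result is F.

F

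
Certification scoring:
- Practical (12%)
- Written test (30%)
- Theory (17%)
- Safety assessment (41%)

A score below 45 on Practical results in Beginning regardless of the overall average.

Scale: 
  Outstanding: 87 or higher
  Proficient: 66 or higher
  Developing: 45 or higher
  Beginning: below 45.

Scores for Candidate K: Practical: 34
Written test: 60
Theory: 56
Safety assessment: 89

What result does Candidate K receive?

Practical score 34 < 45: minimum not met.
Weighted total:
  Practical 34 × 0.12 = 4.08
  Written test 60 × 0.3 = 18
  Theory 56 × 0.17 = 9.52
  Safety assessment 89 × 0.41 = 36.49
Sum = 68.09
Because the Practical minimum was not met, the result is Beginning.

Beginning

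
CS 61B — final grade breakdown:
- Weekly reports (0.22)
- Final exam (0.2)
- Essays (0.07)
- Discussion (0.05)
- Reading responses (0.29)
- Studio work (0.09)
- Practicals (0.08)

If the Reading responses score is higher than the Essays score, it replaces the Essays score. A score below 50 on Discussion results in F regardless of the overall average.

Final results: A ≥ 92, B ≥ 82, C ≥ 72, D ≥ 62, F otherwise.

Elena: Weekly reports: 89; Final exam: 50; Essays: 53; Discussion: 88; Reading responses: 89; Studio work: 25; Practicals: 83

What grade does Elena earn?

C

Reading responses (89) > Essays (53), so Essays counts as 89.
Discussion score 88 ≥ 50: minimum met.
Weighted total:
  Weekly reports 89 × 0.22 = 19.58
  Final exam 50 × 0.2 = 10
  Essays 89 × 0.07 = 6.23
  Discussion 88 × 0.05 = 4.4
  Reading responses 89 × 0.29 = 25.81
  Studio work 25 × 0.09 = 2.25
  Practicals 83 × 0.08 = 6.64
Sum = 74.91
74.91 is ≥ 72 and < 82 → C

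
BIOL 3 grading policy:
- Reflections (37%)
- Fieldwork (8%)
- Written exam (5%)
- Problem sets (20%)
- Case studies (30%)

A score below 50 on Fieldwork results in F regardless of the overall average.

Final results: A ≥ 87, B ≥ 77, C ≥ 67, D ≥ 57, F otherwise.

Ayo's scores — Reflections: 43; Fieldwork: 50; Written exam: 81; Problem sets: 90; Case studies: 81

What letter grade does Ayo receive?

Fieldwork score 50 ≥ 50: minimum met.
Weighted total:
  Reflections 43 × 0.37 = 15.91
  Fieldwork 50 × 0.08 = 4
  Written exam 81 × 0.05 = 4.05
  Problem sets 90 × 0.2 = 18
  Case studies 81 × 0.3 = 24.3
Sum = 66.26
66.26 is ≥ 57 and < 67 → D

D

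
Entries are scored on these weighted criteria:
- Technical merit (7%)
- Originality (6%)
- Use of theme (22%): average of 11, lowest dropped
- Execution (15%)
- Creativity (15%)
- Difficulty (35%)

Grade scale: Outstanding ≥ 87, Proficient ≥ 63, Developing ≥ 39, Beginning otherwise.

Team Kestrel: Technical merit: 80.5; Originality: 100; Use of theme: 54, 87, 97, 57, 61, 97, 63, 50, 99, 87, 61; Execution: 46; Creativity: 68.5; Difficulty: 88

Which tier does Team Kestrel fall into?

Use of theme: drop 50 → average of remaining 10 = 763/10 = 76.3
Weighted total:
  Technical merit 80.5 × 0.07 = 5.635
  Originality 100 × 0.06 = 6
  Use of theme 76.3 × 0.22 = 16.786
  Execution 46 × 0.15 = 6.9
  Creativity 68.5 × 0.15 = 10.275
  Difficulty 88 × 0.35 = 30.8
Sum = 76.396
76.396 is ≥ 63 and < 87 → Proficient

Proficient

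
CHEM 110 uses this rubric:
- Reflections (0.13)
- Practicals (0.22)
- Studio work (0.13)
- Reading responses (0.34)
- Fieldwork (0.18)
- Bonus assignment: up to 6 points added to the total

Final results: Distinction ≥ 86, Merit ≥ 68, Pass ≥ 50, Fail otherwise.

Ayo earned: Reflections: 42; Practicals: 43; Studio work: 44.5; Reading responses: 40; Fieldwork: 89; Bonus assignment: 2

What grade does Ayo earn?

Weighted total:
  Reflections 42 × 0.13 = 5.46
  Practicals 43 × 0.22 = 9.46
  Studio work 44.5 × 0.13 = 5.785
  Reading responses 40 × 0.34 = 13.6
  Fieldwork 89 × 0.18 = 16.02
Sum = 50.325
Bonus assignment: 50.325 + 2 = 52.325
52.325 is ≥ 50 and < 68 → Pass

Pass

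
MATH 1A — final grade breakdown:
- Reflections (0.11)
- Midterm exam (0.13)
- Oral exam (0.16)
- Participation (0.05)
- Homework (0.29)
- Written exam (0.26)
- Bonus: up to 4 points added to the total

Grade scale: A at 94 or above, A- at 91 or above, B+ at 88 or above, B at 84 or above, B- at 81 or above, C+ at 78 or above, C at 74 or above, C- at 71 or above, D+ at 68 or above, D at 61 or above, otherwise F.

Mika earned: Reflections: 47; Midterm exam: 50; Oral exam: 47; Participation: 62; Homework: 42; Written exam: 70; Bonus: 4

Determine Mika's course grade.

F

Weighted total:
  Reflections 47 × 0.11 = 5.17
  Midterm exam 50 × 0.13 = 6.5
  Oral exam 47 × 0.16 = 7.52
  Participation 62 × 0.05 = 3.1
  Homework 42 × 0.29 = 12.18
  Written exam 70 × 0.26 = 18.2
Sum = 52.67
Bonus: 52.67 + 4 = 56.67
56.67 < 61 → F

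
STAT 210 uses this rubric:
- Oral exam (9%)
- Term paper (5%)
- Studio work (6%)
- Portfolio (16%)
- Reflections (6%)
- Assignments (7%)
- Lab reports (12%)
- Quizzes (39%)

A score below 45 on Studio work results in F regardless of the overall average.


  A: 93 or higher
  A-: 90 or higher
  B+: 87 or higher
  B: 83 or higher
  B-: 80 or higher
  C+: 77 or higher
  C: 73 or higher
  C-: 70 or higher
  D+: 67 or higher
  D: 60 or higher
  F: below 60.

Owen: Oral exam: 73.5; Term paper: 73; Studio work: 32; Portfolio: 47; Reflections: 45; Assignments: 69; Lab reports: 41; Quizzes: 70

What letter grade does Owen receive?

F

Studio work score 32 < 45: minimum not met.
Weighted total:
  Oral exam 73.5 × 0.09 = 6.615
  Term paper 73 × 0.05 = 3.65
  Studio work 32 × 0.06 = 1.92
  Portfolio 47 × 0.16 = 7.52
  Reflections 45 × 0.06 = 2.7
  Assignments 69 × 0.07 = 4.83
  Lab reports 41 × 0.12 = 4.92
  Quizzes 70 × 0.39 = 27.3
Sum = 59.455
Because the Studio work minimum was not met, the result is F.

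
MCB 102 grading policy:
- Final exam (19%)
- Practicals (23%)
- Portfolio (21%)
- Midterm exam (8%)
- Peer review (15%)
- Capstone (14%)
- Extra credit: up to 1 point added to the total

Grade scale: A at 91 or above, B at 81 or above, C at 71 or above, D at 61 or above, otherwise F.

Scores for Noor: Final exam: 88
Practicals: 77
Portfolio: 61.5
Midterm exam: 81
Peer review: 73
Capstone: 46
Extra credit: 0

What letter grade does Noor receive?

Weighted total:
  Final exam 88 × 0.19 = 16.72
  Practicals 77 × 0.23 = 17.71
  Portfolio 61.5 × 0.21 = 12.915
  Midterm exam 81 × 0.08 = 6.48
  Peer review 73 × 0.15 = 10.95
  Capstone 46 × 0.14 = 6.44
Sum = 71.215
Extra credit: 71.215 + 0 = 71.215
71.215 is ≥ 71 and < 81 → C

C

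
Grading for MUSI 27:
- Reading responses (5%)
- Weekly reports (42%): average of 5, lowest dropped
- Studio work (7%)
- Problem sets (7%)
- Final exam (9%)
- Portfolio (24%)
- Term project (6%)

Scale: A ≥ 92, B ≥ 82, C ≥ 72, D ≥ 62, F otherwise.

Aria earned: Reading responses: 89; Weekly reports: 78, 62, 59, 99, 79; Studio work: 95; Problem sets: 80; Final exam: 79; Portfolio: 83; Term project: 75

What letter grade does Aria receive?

C

Weekly reports: drop 59 → average of remaining 4 = 318/4 = 79.5
Weighted total:
  Reading responses 89 × 0.05 = 4.45
  Weekly reports 79.5 × 0.42 = 33.39
  Studio work 95 × 0.07 = 6.65
  Problem sets 80 × 0.07 = 5.6
  Final exam 79 × 0.09 = 7.11
  Portfolio 83 × 0.24 = 19.92
  Term project 75 × 0.06 = 4.5
Sum = 81.62
81.62 is ≥ 72 and < 82 → C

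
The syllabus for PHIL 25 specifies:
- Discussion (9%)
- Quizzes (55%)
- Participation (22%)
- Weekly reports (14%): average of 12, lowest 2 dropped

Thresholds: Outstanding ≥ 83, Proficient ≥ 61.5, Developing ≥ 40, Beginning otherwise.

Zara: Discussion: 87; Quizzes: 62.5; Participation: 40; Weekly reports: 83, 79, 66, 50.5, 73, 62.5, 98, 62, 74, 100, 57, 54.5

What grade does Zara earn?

Weekly reports: drop 50.5, 54.5 → average of remaining 10 = 754.5/10 = 75.45
Weighted total:
  Discussion 87 × 0.09 = 7.83
  Quizzes 62.5 × 0.55 = 34.375
  Participation 40 × 0.22 = 8.8
  Weekly reports 75.45 × 0.14 = 10.563
Sum = 61.568
61.568 is ≥ 61.5 and < 83 → Proficient

Proficient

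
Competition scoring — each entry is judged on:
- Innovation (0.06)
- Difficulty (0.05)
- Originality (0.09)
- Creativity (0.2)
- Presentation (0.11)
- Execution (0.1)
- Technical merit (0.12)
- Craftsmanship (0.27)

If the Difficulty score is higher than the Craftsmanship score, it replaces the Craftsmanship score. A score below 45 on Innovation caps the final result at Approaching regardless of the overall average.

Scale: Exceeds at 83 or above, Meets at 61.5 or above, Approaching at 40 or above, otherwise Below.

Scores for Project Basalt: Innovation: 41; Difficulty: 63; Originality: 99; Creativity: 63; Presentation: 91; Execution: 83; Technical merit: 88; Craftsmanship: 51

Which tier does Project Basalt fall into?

Difficulty (63) > Craftsmanship (51), so Craftsmanship counts as 63.
Innovation score 41 < 45: minimum not met.
Weighted total:
  Innovation 41 × 0.06 = 2.46
  Difficulty 63 × 0.05 = 3.15
  Originality 99 × 0.09 = 8.91
  Creativity 63 × 0.2 = 12.6
  Presentation 91 × 0.11 = 10.01
  Execution 83 × 0.1 = 8.3
  Technical merit 88 × 0.12 = 10.56
  Craftsmanship 63 × 0.27 = 17.01
Sum = 73
73 would be Meets; cap at Approaching applies → Approaching.

Approaching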